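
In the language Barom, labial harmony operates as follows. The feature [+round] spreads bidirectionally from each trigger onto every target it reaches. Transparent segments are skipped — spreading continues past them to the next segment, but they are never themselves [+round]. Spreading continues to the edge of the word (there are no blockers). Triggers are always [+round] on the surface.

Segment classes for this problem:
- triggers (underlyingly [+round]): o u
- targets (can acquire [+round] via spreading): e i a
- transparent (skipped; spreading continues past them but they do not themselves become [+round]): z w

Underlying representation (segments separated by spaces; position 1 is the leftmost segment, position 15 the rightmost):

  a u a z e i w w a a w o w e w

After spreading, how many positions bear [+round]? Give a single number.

From /u/ at 2 rightward: 3 /a/ → [+round]; 4 /z/ transparent; 5 /e/ → [+round]; 6 /i/ → [+round]; 7 /w/ transparent; 8 /w/ transparent; 9 /a/ → [+round]; 10 /a/ → [+round]; 11 /w/ transparent; 12 /o/ is itself a trigger — this domain ends here.
From /u/ at 2 leftward: 1 /a/ → [+round]; word edge.
From /o/ at 12 rightward: 13 /w/ transparent; 14 /e/ → [+round]; 15 /w/ transparent; word edge.
From /o/ at 12 leftward: 11 /w/ transparent; 10 /a/ → [+round]; 9 /a/ → [+round]; 8 /w/ transparent; 7 /w/ transparent; 6 /i/ → [+round]; 5 /e/ → [+round]; 4 /z/ transparent; 3 /a/ → [+round]; 2 /u/ is itself a trigger — this domain ends here.
[+round] positions on the surface: 1 2 3 5 6 9 10 12 14.

9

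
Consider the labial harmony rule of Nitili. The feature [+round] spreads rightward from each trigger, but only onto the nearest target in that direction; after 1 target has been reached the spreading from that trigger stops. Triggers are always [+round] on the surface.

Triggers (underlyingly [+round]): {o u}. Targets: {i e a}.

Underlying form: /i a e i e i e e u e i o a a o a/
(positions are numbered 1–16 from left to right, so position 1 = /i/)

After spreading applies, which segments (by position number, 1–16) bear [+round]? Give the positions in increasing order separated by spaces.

From /u/ at 9 rightward: 10 /e/ → [+round]; bound reached.
From /o/ at 12 rightward: 13 /a/ → [+round]; bound reached.
From /o/ at 15 rightward: 16 /a/ → [+round]; bound reached.
Targets with no active source: positions 1 2 3 4 5 6 7 8 11 14 stay [-round].

9 10 12 13 15 16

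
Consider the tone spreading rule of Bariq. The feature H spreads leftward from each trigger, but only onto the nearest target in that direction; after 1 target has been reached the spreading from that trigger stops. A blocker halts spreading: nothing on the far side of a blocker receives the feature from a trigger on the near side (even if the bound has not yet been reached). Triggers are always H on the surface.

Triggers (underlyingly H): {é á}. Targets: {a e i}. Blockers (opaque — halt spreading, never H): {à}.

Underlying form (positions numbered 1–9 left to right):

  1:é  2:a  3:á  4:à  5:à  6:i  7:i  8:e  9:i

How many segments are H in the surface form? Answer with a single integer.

3

From /é/ at 1 leftward: word edge.
From /á/ at 3 leftward: 2 /a/ → H; bound reached.
Targets with no active source: positions 6 7 8 9 stay [-high tone].
H positions on the surface: 1 2 3.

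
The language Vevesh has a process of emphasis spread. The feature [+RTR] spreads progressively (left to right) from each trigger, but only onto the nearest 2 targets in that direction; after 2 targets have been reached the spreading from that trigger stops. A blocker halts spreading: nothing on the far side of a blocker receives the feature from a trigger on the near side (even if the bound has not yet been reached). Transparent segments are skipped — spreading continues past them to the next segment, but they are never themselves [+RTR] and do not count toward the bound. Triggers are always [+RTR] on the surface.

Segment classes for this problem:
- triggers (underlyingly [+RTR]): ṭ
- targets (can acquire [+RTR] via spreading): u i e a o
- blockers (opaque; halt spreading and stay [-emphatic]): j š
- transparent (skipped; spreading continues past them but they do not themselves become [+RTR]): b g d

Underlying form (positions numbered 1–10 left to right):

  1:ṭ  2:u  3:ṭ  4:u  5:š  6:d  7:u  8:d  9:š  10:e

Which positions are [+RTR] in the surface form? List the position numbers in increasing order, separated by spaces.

1 2 3 4

From /ṭ/ at 1 rightward: 2 /u/ → [+RTR]; 3 /ṭ/ is itself a trigger — this domain ends here.
From /ṭ/ at 3 rightward: 4 /u/ → [+RTR]; 5 /š/ blocks.
Targets with no active source: positions 7 10 stay [-emphatic].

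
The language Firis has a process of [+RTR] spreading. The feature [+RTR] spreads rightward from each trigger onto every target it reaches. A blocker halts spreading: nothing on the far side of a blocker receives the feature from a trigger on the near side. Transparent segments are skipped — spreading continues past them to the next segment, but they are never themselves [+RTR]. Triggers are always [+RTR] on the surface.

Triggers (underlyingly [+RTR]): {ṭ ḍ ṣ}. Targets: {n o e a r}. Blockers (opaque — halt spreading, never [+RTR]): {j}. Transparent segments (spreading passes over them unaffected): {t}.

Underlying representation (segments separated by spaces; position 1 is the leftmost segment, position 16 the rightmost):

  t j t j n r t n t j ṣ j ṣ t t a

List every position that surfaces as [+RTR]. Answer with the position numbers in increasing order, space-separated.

From /ṣ/ at 11 rightward: 12 /j/ blocks.
From /ṣ/ at 13 rightward: 14 /t/ transparent; 15 /t/ transparent; 16 /a/ → [+RTR]; word edge.
Targets with no active source: positions 5 6 8 stay [-emphatic].

11 13 16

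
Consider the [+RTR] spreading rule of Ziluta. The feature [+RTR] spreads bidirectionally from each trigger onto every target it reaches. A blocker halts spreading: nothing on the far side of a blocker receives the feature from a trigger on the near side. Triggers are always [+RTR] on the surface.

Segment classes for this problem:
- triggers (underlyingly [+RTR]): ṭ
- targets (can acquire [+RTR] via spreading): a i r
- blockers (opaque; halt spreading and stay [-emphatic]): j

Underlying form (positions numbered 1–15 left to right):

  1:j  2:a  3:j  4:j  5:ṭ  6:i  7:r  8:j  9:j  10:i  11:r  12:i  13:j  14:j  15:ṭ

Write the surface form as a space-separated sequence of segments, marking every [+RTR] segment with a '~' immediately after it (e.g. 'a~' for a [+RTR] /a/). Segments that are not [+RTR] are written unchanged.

j a j j ṭ~ i~ r~ j j i r i j j ṭ~

From /ṭ/ at 5 rightward: 6 /i/ → [+RTR]; 7 /r/ → [+RTR]; 8 /j/ blocks.
From /ṭ/ at 5 leftward: 4 /j/ blocks.
From /ṭ/ at 15 rightward: word edge.
From /ṭ/ at 15 leftward: 14 /j/ blocks.
Targets with no active source: positions 2 10 11 12 stay [-emphatic].
[+RTR] positions on the surface: 5 6 7 15.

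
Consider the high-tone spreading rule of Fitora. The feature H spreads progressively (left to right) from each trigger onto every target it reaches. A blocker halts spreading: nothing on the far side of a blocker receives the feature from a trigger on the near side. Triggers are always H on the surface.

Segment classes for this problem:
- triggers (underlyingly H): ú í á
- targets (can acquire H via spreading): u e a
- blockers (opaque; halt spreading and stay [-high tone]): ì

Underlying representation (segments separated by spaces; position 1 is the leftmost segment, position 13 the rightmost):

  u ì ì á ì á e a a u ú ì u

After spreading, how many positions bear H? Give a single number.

From /á/ at 4 rightward: 5 /ì/ blocks.
From /á/ at 6 rightward: 7 /e/ → H; 8 /a/ → H; 9 /a/ → H; 10 /u/ → H; 11 /ú/ is itself a trigger — this domain ends here.
From /ú/ at 11 rightward: 12 /ì/ blocks.
Targets with no active source: positions 1 13 stay [-high tone].
H positions on the surface: 4 6 7 8 9 10 11.

7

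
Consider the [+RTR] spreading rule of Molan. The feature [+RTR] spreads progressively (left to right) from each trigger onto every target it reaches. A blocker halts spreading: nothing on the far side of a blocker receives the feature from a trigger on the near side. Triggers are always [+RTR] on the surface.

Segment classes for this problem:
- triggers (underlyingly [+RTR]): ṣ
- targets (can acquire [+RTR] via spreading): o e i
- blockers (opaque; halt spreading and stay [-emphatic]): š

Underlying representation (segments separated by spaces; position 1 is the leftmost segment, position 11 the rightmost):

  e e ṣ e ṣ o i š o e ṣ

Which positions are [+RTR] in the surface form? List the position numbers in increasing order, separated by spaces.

3 4 5 6 7 11

From /ṣ/ at 3 rightward: 4 /e/ → [+RTR]; 5 /ṣ/ is itself a trigger — this domain ends here.
From /ṣ/ at 5 rightward: 6 /o/ → [+RTR]; 7 /i/ → [+RTR]; 8 /š/ blocks.
From /ṣ/ at 11 rightward: word edge.
Targets with no active source: positions 1 2 9 10 stay [-emphatic].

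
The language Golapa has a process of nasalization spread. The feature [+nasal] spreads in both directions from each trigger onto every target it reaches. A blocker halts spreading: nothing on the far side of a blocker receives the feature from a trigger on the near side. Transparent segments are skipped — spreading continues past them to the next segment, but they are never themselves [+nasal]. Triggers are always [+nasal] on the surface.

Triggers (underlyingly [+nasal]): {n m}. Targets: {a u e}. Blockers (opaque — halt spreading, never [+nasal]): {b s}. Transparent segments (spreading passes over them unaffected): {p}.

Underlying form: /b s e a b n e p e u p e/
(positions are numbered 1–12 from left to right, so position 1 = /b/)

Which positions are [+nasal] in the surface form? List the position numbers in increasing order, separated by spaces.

6 7 9 10 12

From /n/ at 6 rightward: 7 /e/ → [+nasal]; 8 /p/ transparent; 9 /e/ → [+nasal]; 10 /u/ → [+nasal]; 11 /p/ transparent; 12 /e/ → [+nasal]; word edge.
From /n/ at 6 leftward: 5 /b/ blocks.
Targets with no active source: positions 3 4 stay [-nasal].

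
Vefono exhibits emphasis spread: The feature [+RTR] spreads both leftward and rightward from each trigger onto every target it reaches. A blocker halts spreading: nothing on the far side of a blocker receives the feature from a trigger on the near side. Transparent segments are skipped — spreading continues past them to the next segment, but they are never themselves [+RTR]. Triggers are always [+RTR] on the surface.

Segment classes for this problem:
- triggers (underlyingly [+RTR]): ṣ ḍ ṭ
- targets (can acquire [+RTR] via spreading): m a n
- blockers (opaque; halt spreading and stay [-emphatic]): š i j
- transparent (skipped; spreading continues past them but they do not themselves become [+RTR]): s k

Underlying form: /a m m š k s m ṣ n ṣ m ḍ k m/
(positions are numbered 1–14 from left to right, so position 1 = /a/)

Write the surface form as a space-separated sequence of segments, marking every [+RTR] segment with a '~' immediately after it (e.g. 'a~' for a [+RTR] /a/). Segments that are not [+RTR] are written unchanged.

a m m š k s m~ ṣ~ n~ ṣ~ m~ ḍ~ k m~

From /ṣ/ at 8 rightward: 9 /n/ → [+RTR]; 10 /ṣ/ is itself a trigger — this domain ends here.
From /ṣ/ at 8 leftward: 7 /m/ → [+RTR]; 6 /s/ transparent; 5 /k/ transparent; 4 /š/ blocks.
From /ṣ/ at 10 rightward: 11 /m/ → [+RTR]; 12 /ḍ/ is itself a trigger — this domain ends here.
From /ṣ/ at 10 leftward: 9 /n/ → [+RTR]; 8 /ṣ/ is itself a trigger — this domain ends here.
From /ḍ/ at 12 rightward: 13 /k/ transparent; 14 /m/ → [+RTR]; word edge.
From /ḍ/ at 12 leftward: 11 /m/ → [+RTR]; 10 /ṣ/ is itself a trigger — this domain ends here.
Targets with no active source: positions 1 2 3 stay [-emphatic].
[+RTR] positions on the surface: 7 8 9 10 11 12 14.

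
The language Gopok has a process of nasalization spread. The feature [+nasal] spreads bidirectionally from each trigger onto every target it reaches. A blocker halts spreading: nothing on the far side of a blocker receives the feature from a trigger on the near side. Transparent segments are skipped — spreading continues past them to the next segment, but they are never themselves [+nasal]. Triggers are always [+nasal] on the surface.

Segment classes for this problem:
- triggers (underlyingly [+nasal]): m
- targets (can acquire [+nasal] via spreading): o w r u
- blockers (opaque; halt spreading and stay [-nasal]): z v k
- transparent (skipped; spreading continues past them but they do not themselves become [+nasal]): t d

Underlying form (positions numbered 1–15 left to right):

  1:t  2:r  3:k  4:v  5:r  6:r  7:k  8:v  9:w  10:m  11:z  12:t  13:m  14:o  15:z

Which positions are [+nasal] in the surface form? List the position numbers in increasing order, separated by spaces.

9 10 13 14

From /m/ at 10 rightward: 11 /z/ blocks.
From /m/ at 10 leftward: 9 /w/ → [+nasal]; 8 /v/ blocks.
From /m/ at 13 rightward: 14 /o/ → [+nasal]; 15 /z/ blocks.
From /m/ at 13 leftward: 12 /t/ transparent; 11 /z/ blocks.
Targets with no active source: positions 2 5 6 stay [-nasal].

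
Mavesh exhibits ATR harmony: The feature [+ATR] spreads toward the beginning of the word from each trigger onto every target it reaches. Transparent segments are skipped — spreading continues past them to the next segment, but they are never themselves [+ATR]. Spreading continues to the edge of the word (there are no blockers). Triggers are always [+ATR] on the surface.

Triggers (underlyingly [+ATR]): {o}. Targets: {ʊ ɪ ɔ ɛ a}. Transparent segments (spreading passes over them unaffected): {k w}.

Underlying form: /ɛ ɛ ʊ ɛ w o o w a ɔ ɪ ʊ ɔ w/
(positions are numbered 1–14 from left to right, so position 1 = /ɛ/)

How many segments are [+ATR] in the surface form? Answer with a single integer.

From /o/ at 6 leftward: 5 /w/ transparent; 4 /ɛ/ → [+ATR]; 3 /ʊ/ → [+ATR]; 2 /ɛ/ → [+ATR]; 1 /ɛ/ → [+ATR]; word edge.
From /o/ at 7 leftward: 6 /o/ is itself a trigger — this domain ends here.
Targets with no active source: positions 9 10 11 12 13 stay [-ATR].
[+ATR] positions on the surface: 1 2 3 4 6 7.

6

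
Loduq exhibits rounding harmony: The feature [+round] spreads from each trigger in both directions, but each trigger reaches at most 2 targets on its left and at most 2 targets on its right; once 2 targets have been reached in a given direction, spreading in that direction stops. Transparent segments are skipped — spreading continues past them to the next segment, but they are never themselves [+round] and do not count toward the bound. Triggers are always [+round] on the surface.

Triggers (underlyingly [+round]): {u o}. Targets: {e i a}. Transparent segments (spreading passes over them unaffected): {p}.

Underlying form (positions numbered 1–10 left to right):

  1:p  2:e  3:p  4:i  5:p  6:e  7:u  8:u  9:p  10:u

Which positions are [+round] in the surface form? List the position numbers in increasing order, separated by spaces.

From /u/ at 7 rightward: 8 /u/ is itself a trigger — this domain ends here.
From /u/ at 7 leftward: 6 /e/ → [+round]; 5 /p/ transparent; 4 /i/ → [+round]; bound reached.
From /u/ at 8 rightward: 9 /p/ transparent; 10 /u/ is itself a trigger — this domain ends here.
From /u/ at 8 leftward: 7 /u/ is itself a trigger — this domain ends here.
From /u/ at 10 rightward: word edge.
From /u/ at 10 leftward: 9 /p/ transparent; 8 /u/ is itself a trigger — this domain ends here.
Target with no active source: position 2 stays [-round].

4 6 7 8 10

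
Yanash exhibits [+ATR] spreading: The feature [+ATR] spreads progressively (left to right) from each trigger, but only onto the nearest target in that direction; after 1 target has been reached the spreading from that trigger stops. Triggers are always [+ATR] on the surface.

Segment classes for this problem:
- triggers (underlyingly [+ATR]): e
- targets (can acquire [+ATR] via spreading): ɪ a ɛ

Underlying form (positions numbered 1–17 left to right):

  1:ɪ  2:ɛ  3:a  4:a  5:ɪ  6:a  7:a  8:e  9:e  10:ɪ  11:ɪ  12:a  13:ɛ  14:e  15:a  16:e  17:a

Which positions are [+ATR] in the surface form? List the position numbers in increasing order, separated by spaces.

From /e/ at 8 rightward: 9 /e/ is itself a trigger — this domain ends here.
From /e/ at 9 rightward: 10 /ɪ/ → [+ATR]; bound reached.
From /e/ at 14 rightward: 15 /a/ → [+ATR]; bound reached.
From /e/ at 16 rightward: 17 /a/ → [+ATR]; bound reached.
Targets with no active source: positions 1 2 3 4 5 6 7 11 12 13 stay [-ATR].

8 9 10 14 15 16 17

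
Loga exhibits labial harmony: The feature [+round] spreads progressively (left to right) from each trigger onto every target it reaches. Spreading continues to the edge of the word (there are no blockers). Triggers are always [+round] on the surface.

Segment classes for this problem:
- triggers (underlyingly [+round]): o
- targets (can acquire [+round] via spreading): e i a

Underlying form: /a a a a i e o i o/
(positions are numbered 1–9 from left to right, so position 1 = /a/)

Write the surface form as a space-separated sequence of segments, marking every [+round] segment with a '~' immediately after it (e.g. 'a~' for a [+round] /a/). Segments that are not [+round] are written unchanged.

From /o/ at 7 rightward: 8 /i/ → [+round]; 9 /o/ is itself a trigger — this domain ends here.
From /o/ at 9 rightward: word edge.
Targets with no active source: positions 1 2 3 4 5 6 stay [-round].
[+round] positions on the surface: 7 8 9.

a a a a i e o~ i~ o~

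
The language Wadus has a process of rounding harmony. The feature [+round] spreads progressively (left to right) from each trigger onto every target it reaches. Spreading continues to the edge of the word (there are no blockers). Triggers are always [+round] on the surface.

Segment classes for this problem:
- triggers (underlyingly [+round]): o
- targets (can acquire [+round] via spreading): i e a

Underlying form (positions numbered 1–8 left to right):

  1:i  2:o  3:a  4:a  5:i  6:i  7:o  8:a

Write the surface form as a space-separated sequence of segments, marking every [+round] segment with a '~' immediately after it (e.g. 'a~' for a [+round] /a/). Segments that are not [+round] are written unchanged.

i o~ a~ a~ i~ i~ o~ a~

From /o/ at 2 rightward: 3 /a/ → [+round]; 4 /a/ → [+round]; 5 /i/ → [+round]; 6 /i/ → [+round]; 7 /o/ is itself a trigger — this domain ends here.
From /o/ at 7 rightward: 8 /a/ → [+round]; word edge.
Target with no active source: position 1 stays [-round].
[+round] positions on the surface: 2 3 4 5 6 7 8.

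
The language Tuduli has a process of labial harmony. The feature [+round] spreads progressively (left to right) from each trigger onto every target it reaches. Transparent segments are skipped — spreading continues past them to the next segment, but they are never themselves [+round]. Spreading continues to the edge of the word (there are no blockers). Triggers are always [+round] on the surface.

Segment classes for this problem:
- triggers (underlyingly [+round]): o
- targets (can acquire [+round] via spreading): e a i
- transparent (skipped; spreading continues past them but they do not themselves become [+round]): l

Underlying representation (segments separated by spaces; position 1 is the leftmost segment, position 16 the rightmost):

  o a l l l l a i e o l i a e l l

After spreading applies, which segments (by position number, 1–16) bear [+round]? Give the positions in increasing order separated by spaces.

1 2 7 8 9 10 12 13 14

From /o/ at 1 rightward: 2 /a/ → [+round]; 3 /l/ transparent; 4 /l/ transparent; 5 /l/ transparent; 6 /l/ transparent; 7 /a/ → [+round]; 8 /i/ → [+round]; 9 /e/ → [+round]; 10 /o/ is itself a trigger — this domain ends here.
From /o/ at 10 rightward: 11 /l/ transparent; 12 /i/ → [+round]; 13 /a/ → [+round]; 14 /e/ → [+round]; 15 /l/ transparent; 16 /l/ transparent; word edge.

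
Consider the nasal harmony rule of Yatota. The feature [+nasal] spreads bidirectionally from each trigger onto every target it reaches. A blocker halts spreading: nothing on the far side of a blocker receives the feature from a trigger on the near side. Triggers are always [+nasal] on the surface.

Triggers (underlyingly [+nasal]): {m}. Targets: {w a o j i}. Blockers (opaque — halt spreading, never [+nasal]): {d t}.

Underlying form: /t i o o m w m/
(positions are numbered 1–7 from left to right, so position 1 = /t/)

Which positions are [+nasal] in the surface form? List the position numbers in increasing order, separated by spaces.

2 3 4 5 6 7

From /m/ at 5 rightward: 6 /w/ → [+nasal]; 7 /m/ is itself a trigger — this domain ends here.
From /m/ at 5 leftward: 4 /o/ → [+nasal]; 3 /o/ → [+nasal]; 2 /i/ → [+nasal]; 1 /t/ blocks.
From /m/ at 7 rightward: word edge.
From /m/ at 7 leftward: 6 /w/ → [+nasal]; 5 /m/ is itself a trigger — this domain ends here.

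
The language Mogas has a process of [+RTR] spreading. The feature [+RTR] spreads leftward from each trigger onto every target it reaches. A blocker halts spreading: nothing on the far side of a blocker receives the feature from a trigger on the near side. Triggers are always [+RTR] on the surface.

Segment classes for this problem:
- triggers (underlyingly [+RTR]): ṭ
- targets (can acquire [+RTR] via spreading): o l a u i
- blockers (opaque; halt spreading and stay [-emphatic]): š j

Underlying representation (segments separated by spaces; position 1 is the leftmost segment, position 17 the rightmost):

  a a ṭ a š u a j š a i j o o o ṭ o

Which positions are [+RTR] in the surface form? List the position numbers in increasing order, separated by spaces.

1 2 3 13 14 15 16

From /ṭ/ at 3 leftward: 2 /a/ → [+RTR]; 1 /a/ → [+RTR]; word edge.
From /ṭ/ at 16 leftward: 15 /o/ → [+RTR]; 14 /o/ → [+RTR]; 13 /o/ → [+RTR]; 12 /j/ blocks.
Targets with no active source: positions 4 6 7 10 11 17 stay [-emphatic].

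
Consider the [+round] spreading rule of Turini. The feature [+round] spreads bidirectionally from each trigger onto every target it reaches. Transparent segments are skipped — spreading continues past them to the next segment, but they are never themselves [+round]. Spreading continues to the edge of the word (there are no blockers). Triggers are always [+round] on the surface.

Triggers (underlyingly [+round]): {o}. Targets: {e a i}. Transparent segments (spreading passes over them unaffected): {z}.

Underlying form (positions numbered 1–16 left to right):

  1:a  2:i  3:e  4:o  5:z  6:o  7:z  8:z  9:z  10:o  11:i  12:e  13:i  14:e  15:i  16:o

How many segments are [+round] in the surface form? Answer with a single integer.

12

From /o/ at 4 rightward: 5 /z/ transparent; 6 /o/ is itself a trigger — this domain ends here.
From /o/ at 4 leftward: 3 /e/ → [+round]; 2 /i/ → [+round]; 1 /a/ → [+round]; word edge.
From /o/ at 6 rightward: 7 /z/ transparent; 8 /z/ transparent; 9 /z/ transparent; 10 /o/ is itself a trigger — this domain ends here.
From /o/ at 6 leftward: 5 /z/ transparent; 4 /o/ is itself a trigger — this domain ends here.
From /o/ at 10 rightward: 11 /i/ → [+round]; 12 /e/ → [+round]; 13 /i/ → [+round]; 14 /e/ → [+round]; 15 /i/ → [+round]; 16 /o/ is itself a trigger — this domain ends here.
From /o/ at 10 leftward: 9 /z/ transparent; 8 /z/ transparent; 7 /z/ transparent; 6 /o/ is itself a trigger — this domain ends here.
From /o/ at 16 rightward: word edge.
From /o/ at 16 leftward: 15 /i/ → [+round]; 14 /e/ → [+round]; 13 /i/ → [+round]; 12 /e/ → [+round]; 11 /i/ → [+round]; 10 /o/ is itself a trigger — this domain ends here.
[+round] positions on the surface: 1 2 3 4 6 10 11 12 13 14 15 16.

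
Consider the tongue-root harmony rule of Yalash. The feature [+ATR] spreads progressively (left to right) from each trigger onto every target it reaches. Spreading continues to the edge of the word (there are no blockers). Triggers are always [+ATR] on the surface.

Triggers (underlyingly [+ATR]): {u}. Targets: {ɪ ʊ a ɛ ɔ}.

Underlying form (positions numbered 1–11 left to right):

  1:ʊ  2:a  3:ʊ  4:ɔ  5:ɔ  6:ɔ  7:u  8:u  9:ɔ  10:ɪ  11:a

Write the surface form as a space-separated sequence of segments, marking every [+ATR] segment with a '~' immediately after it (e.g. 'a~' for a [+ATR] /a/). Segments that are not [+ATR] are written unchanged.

ʊ a ʊ ɔ ɔ ɔ u~ u~ ɔ~ ɪ~ a~

From /u/ at 7 rightward: 8 /u/ is itself a trigger — this domain ends here.
From /u/ at 8 rightward: 9 /ɔ/ → [+ATR]; 10 /ɪ/ → [+ATR]; 11 /a/ → [+ATR]; word edge.
Targets with no active source: positions 1 2 3 4 5 6 stay [-ATR].
[+ATR] positions on the surface: 7 8 9 10 11.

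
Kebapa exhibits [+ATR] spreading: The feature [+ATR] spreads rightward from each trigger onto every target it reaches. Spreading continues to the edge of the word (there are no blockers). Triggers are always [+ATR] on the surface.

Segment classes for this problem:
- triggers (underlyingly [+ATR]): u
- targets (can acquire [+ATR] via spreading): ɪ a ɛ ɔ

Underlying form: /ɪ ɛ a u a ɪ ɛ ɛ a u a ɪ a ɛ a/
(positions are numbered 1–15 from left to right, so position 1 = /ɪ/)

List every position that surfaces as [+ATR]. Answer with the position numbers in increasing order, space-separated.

From /u/ at 4 rightward: 5 /a/ → [+ATR]; 6 /ɪ/ → [+ATR]; 7 /ɛ/ → [+ATR]; 8 /ɛ/ → [+ATR]; 9 /a/ → [+ATR]; 10 /u/ is itself a trigger — this domain ends here.
From /u/ at 10 rightward: 11 /a/ → [+ATR]; 12 /ɪ/ → [+ATR]; 13 /a/ → [+ATR]; 14 /ɛ/ → [+ATR]; 15 /a/ → [+ATR]; word edge.
Targets with no active source: positions 1 2 3 stay [-ATR].

4 5 6 7 8 9 10 11 12 13 14 15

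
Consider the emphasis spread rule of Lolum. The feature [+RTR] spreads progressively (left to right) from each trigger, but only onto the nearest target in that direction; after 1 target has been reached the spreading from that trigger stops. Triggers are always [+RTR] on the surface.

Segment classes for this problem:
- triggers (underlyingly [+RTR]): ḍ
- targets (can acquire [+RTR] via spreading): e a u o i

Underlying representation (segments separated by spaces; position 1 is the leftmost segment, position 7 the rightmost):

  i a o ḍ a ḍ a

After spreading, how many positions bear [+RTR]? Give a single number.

4

From /ḍ/ at 4 rightward: 5 /a/ → [+RTR]; bound reached.
From /ḍ/ at 6 rightward: 7 /a/ → [+RTR]; bound reached.
Targets with no active source: positions 1 2 3 stay [-emphatic].
[+RTR] positions on the surface: 4 5 6 7.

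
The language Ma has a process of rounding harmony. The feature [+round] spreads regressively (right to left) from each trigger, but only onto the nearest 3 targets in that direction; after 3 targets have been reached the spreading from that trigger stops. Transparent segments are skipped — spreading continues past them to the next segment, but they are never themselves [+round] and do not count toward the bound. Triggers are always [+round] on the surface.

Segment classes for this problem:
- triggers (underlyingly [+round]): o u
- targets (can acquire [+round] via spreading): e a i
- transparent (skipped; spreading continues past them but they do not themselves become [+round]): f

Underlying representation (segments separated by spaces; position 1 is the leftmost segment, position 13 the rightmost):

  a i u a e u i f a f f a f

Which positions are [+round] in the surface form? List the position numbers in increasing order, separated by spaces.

From /u/ at 3 leftward: 2 /i/ → [+round]; 1 /a/ → [+round]; word edge.
From /u/ at 6 leftward: 5 /e/ → [+round]; 4 /a/ → [+round]; 3 /u/ is itself a trigger — this domain ends here.
Targets with no active source: positions 7 9 12 stay [-round].

1 2 3 4 5 6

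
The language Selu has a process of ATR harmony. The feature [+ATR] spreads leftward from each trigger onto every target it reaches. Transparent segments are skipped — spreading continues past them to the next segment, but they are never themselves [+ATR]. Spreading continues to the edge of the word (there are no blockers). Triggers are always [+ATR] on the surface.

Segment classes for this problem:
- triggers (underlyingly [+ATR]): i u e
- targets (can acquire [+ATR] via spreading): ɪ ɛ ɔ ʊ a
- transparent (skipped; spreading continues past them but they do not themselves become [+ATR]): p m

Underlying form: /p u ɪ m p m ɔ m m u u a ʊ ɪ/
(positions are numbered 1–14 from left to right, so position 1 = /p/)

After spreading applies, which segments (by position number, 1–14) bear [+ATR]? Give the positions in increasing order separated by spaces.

From /u/ at 2 leftward: 1 /p/ transparent; word edge.
From /u/ at 10 leftward: 9 /m/ transparent; 8 /m/ transparent; 7 /ɔ/ → [+ATR]; 6 /m/ transparent; 5 /p/ transparent; 4 /m/ transparent; 3 /ɪ/ → [+ATR]; 2 /u/ is itself a trigger — this domain ends here.
From /u/ at 11 leftward: 10 /u/ is itself a trigger — this domain ends here.
Targets with no active source: positions 12 13 14 stay [-ATR].

2 3 7 10 11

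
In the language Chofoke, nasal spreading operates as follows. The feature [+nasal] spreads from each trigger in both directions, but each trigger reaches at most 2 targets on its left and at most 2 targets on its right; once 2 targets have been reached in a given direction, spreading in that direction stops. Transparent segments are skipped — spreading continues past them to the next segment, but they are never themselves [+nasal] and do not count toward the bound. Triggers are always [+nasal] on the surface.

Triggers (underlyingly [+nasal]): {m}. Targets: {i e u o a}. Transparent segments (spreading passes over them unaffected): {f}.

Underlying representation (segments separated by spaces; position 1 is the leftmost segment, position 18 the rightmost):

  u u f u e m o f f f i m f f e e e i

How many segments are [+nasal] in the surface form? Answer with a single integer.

8

From /m/ at 6 rightward: 7 /o/ → [+nasal]; 8 /f/ transparent; 9 /f/ transparent; 10 /f/ transparent; 11 /i/ → [+nasal]; bound reached.
From /m/ at 6 leftward: 5 /e/ → [+nasal]; 4 /u/ → [+nasal]; bound reached.
From /m/ at 12 rightward: 13 /f/ transparent; 14 /f/ transparent; 15 /e/ → [+nasal]; 16 /e/ → [+nasal]; bound reached.
From /m/ at 12 leftward: 11 /i/ → [+nasal]; 10 /f/ transparent; 9 /f/ transparent; 8 /f/ transparent; 7 /o/ → [+nasal]; bound reached.
Targets with no active source: positions 1 2 17 18 stay [-nasal].
[+nasal] positions on the surface: 4 5 6 7 11 12 15 16.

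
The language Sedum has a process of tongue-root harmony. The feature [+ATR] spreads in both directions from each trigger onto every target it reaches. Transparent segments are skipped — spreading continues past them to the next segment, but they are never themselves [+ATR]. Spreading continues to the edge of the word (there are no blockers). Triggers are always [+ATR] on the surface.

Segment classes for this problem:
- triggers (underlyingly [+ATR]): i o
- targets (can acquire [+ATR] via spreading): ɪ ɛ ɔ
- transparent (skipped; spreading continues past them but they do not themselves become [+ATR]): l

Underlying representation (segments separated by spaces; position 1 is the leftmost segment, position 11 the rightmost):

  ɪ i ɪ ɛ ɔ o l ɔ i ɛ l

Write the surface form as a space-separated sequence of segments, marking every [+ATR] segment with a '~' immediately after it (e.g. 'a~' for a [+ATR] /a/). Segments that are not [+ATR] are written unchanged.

From /i/ at 2 rightward: 3 /ɪ/ → [+ATR]; 4 /ɛ/ → [+ATR]; 5 /ɔ/ → [+ATR]; 6 /o/ is itself a trigger — this domain ends here.
From /i/ at 2 leftward: 1 /ɪ/ → [+ATR]; word edge.
From /o/ at 6 rightward: 7 /l/ transparent; 8 /ɔ/ → [+ATR]; 9 /i/ is itself a trigger — this domain ends here.
From /o/ at 6 leftward: 5 /ɔ/ → [+ATR]; 4 /ɛ/ → [+ATR]; 3 /ɪ/ → [+ATR]; 2 /i/ is itself a trigger — this domain ends here.
From /i/ at 9 rightward: 10 /ɛ/ → [+ATR]; 11 /l/ transparent; word edge.
From /i/ at 9 leftward: 8 /ɔ/ → [+ATR]; 7 /l/ transparent; 6 /o/ is itself a trigger — this domain ends here.
[+ATR] positions on the surface: 1 2 3 4 5 6 8 9 10.

ɪ~ i~ ɪ~ ɛ~ ɔ~ o~ l ɔ~ i~ ɛ~ l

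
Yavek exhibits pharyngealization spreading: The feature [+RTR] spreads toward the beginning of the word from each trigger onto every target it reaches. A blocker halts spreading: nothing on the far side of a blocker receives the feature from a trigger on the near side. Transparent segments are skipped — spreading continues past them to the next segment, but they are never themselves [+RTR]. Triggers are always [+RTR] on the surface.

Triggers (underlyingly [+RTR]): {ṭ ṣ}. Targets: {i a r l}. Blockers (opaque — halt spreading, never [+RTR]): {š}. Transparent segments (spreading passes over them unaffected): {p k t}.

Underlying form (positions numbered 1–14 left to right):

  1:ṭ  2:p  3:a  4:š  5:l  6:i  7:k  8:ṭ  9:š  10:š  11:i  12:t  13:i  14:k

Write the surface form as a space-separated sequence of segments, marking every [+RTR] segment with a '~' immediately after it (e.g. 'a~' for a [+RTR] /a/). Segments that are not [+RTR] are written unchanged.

From /ṭ/ at 1 leftward: word edge.
From /ṭ/ at 8 leftward: 7 /k/ transparent; 6 /i/ → [+RTR]; 5 /l/ → [+RTR]; 4 /š/ blocks.
Targets with no active source: positions 3 11 13 stay [-emphatic].
[+RTR] positions on the surface: 1 5 6 8.

ṭ~ p a š l~ i~ k ṭ~ š š i t i k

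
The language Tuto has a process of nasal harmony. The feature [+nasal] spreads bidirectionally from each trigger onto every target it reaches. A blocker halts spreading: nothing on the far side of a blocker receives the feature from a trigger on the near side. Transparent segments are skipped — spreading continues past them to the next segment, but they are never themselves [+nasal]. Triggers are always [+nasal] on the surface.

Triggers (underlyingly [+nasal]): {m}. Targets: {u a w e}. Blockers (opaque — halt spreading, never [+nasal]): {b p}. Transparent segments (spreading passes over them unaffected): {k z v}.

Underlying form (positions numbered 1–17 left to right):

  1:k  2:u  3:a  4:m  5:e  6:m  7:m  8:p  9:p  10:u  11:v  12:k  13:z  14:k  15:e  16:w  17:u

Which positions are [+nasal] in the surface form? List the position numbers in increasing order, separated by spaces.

2 3 4 5 6 7

From /m/ at 4 rightward: 5 /e/ → [+nasal]; 6 /m/ is itself a trigger — this domain ends here.
From /m/ at 4 leftward: 3 /a/ → [+nasal]; 2 /u/ → [+nasal]; 1 /k/ transparent; word edge.
From /m/ at 6 rightward: 7 /m/ is itself a trigger — this domain ends here.
From /m/ at 6 leftward: 5 /e/ → [+nasal]; 4 /m/ is itself a trigger — this domain ends here.
From /m/ at 7 rightward: 8 /p/ blocks.
From /m/ at 7 leftward: 6 /m/ is itself a trigger — this domain ends here.
Targets with no active source: positions 10 15 16 17 stay [-nasal].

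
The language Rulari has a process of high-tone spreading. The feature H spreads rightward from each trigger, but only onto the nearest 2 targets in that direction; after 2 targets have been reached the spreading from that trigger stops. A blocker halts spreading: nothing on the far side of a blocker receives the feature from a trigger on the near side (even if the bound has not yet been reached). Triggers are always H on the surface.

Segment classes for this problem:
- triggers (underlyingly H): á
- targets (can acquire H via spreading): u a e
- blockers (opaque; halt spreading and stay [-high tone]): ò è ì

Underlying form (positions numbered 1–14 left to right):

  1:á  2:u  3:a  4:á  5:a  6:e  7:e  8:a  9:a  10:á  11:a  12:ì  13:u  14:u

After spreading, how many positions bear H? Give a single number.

From /á/ at 1 rightward: 2 /u/ → H; 3 /a/ → H; bound reached.
From /á/ at 4 rightward: 5 /a/ → H; 6 /e/ → H; bound reached.
From /á/ at 10 rightward: 11 /a/ → H; 12 /ì/ blocks.
Targets with no active source: positions 7 8 9 13 14 stay [-high tone].
H positions on the surface: 1 2 3 4 5 6 10 11.

8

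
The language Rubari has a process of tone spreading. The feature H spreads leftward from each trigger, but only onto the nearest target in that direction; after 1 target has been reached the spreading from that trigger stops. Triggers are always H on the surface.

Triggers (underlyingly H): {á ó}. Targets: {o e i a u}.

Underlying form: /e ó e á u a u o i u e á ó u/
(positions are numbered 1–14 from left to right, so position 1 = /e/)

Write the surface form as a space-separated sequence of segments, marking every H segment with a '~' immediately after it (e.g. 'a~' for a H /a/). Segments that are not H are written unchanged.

From /ó/ at 2 leftward: 1 /e/ → H; bound reached.
From /á/ at 4 leftward: 3 /e/ → H; bound reached.
From /á/ at 12 leftward: 11 /e/ → H; bound reached.
From /ó/ at 13 leftward: 12 /á/ is itself a trigger — this domain ends here.
Targets with no active source: positions 5 6 7 8 9 10 14 stay [-high tone].
H positions on the surface: 1 2 3 4 11 12 13.

e~ ó~ e~ á~ u a u o i u e~ á~ ó~ u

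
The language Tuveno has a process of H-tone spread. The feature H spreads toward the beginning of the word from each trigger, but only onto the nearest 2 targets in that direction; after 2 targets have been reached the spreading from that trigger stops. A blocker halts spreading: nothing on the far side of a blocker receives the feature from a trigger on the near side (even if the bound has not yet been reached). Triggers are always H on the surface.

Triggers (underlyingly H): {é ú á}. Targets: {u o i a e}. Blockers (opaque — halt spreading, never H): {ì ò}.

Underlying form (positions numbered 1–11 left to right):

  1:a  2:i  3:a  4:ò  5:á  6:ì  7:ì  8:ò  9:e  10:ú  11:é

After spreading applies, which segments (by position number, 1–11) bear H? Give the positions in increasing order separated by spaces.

5 9 10 11

From /á/ at 5 leftward: 4 /ò/ blocks.
From /ú/ at 10 leftward: 9 /e/ → H; 8 /ò/ blocks.
From /é/ at 11 leftward: 10 /ú/ is itself a trigger — this domain ends here.
Targets with no active source: positions 1 2 3 stay [-high tone].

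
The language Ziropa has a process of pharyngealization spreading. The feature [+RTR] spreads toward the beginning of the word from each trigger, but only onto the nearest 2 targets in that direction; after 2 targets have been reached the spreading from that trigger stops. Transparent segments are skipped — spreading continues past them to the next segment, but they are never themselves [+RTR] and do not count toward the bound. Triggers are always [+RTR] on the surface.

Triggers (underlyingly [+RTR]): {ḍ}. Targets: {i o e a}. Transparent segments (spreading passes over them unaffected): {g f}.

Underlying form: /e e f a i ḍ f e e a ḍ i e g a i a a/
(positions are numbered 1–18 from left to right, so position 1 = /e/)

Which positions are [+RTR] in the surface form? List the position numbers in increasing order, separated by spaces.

4 5 6 9 10 11

From /ḍ/ at 6 leftward: 5 /i/ → [+RTR]; 4 /a/ → [+RTR]; bound reached.
From /ḍ/ at 11 leftward: 10 /a/ → [+RTR]; 9 /e/ → [+RTR]; bound reached.
Targets with no active source: positions 1 2 8 12 13 15 16 17 18 stay [-emphatic].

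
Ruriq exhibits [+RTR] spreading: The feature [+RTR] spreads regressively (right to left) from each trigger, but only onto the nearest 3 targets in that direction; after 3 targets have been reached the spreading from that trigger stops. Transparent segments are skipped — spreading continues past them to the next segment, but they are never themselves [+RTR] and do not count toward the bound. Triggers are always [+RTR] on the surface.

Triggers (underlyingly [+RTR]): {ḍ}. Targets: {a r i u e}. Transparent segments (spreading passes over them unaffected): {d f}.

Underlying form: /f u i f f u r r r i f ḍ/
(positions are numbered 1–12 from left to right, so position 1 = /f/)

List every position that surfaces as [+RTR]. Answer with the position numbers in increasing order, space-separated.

8 9 10 12

From /ḍ/ at 12 leftward: 11 /f/ transparent; 10 /i/ → [+RTR]; 9 /r/ → [+RTR]; 8 /r/ → [+RTR]; bound reached.
Targets with no active source: positions 2 3 6 7 stay [-emphatic].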